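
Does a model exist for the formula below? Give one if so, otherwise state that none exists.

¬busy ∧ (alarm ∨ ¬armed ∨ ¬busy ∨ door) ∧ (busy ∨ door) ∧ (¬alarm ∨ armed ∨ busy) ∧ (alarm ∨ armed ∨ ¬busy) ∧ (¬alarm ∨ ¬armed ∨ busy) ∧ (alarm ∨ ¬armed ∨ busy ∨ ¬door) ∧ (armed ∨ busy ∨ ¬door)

Unsatisfiable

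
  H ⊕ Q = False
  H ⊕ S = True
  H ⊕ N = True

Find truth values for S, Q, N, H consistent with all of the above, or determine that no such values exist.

S = True, Q = False, N = True, H = False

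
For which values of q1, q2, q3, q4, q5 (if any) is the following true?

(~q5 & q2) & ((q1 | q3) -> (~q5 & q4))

q1=F, q2=T, q3=F, q4=T, q5=F

  ~q5 & q2 = True
    ~q5 = True
  (q1 | q3) -> (~q5 & q4) = True
    q1 | q3 = False
    ~q5 & q4 = True
      ~q5 = True
Both conjuncts True, so the formula holds.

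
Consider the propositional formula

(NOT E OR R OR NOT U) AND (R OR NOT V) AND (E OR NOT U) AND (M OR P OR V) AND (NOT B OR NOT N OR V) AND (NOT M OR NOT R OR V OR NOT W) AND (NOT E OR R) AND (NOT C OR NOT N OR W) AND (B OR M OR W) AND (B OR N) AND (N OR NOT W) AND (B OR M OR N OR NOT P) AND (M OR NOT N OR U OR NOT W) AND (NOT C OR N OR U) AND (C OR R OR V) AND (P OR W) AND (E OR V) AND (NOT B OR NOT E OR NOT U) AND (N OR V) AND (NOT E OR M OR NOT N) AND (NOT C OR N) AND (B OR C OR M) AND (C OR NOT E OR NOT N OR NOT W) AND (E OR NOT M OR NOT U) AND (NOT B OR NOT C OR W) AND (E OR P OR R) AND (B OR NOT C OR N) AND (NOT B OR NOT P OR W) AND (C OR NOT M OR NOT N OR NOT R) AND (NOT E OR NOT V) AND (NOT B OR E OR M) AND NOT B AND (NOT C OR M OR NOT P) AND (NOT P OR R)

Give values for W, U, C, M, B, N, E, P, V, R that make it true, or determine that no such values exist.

Unit clause (NOT B) forces B = False.
In (B OR N) only N is left, so N = True.
Set W = True.
Try U = True:
  (E OR NOT U) forces E = True.
  (NOT E OR R OR NOT U) forces R = True.
  (NOT E OR M OR NOT N) forces M = True.
  (NOT M OR NOT R OR V OR NOT W) forces V = True.
  clause (NOT E OR NOT V) is falsified — backtrack.
So U = False.
  then (M OR NOT N OR U OR NOT W) forces M = True.
Try C = False:
  (C OR NOT E OR NOT N OR NOT W) forces E = False.
  (E OR V) forces V = True.
  (R OR NOT V) forces R = True.
  clause (C OR NOT M OR NOT N OR NOT R) is falsified — backtrack.
So C = True.
Try E = True:
  (NOT E OR R) forces R = True.
  (NOT M OR NOT R OR V OR NOT W) forces V = True.
  clause (NOT E OR NOT V) is falsified — backtrack.
So E = False.
  then (E OR V) forces V = True.
  then (R OR NOT V) forces R = True.
Set P = True.
All clauses satisfied.

W=T, U=F, C=T, M=T, B=F, N=T, E=F, P=T, V=T, R=T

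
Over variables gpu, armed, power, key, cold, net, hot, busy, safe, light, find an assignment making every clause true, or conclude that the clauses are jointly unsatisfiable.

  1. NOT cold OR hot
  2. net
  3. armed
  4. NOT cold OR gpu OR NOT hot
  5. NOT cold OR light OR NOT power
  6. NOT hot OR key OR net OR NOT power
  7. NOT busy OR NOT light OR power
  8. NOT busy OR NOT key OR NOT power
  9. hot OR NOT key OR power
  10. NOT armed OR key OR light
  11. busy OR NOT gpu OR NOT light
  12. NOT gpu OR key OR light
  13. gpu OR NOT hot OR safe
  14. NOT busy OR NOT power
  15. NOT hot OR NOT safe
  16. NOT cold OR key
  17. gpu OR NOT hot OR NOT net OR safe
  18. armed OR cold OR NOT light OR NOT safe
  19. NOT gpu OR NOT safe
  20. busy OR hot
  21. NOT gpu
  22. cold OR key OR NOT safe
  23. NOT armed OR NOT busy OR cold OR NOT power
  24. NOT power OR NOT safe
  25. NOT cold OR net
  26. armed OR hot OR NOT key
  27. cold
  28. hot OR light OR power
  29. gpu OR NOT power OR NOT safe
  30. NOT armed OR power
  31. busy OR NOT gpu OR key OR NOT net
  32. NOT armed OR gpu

UNSATISFIABLE

Case gpu = True:
  Clause (NOT gpu) is falsified — contradiction.
Case gpu = False:
  (net) forces net = True.
  (armed) forces armed = True.
  Clause (NOT armed OR gpu) is falsified — contradiction.
Both cases fail, so the formula is unsatisfiable.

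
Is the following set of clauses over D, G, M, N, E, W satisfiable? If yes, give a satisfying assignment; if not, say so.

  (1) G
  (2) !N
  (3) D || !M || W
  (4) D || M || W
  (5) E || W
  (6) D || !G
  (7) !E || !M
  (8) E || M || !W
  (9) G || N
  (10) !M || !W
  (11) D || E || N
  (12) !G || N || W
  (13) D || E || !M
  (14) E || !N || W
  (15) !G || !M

Unit clause (G) forces G = True.
Unit clause (!N) forces N = False.
In (D || !G) only D is left, so D = True.
In (!G || N || W) only W is left, so W = True.
In (!G || !M) only !M is left, so M = False.
In (E || M || !W) only E is left, so E = True.
All clauses satisfied.

D = True; G = True; M = False; N = False; E = True; W = True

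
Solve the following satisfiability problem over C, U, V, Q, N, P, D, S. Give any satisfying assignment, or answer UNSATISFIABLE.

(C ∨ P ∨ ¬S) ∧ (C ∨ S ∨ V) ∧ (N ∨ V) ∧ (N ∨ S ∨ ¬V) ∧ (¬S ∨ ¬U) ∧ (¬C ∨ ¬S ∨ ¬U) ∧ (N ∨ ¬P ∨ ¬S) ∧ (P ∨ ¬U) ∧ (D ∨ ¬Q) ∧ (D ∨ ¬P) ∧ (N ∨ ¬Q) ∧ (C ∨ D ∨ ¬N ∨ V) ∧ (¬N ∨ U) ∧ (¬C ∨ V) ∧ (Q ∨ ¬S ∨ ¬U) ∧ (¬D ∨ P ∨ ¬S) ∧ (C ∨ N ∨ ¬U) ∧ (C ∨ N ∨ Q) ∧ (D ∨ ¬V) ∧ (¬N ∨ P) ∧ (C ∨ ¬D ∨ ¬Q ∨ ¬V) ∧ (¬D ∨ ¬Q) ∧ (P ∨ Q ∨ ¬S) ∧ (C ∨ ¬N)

C: True, U: True, V: True, Q: False, N: True, P: True, D: True, S: False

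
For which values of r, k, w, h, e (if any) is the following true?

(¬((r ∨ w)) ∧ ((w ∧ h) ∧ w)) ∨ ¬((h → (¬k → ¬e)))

r=T, k=F, w=T, h=T, e=T

  (¬((r ∨ w)) ∧ ((w ∧ h) ∧ w)) ∨ ¬((h → (¬k → ¬e))) = True
    ¬((r ∨ w)) ∧ ((w ∧ h) ∧ w) = False
      ¬((r ∨ w)) = False
        r ∨ w = True
      (w ∧ h) ∧ w = True
        w ∧ h = True
    ¬((h → (¬k → ¬e))) = True
      h → (¬k → ¬e) = False
        ¬k → ¬e = False
          ¬k = True
          ¬e = False
The formula evaluates to True.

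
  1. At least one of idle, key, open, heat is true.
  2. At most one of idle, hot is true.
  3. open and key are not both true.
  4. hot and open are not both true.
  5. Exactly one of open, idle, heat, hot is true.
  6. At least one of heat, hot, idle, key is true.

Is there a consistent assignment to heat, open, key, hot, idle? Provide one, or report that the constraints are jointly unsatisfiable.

heat=F, open=F, key=T, hot=F, idle=T

  (1) {idle, key, open, heat}: 2 true — at least one ✓
  (2) {idle, hot}: 1 true — at most one ✓
  (3) open=F, key=T — not both ✓
  (4) hot=F, open=F — not both ✓
  (5) {open, idle, heat, hot}: 1 true — exactly one ✓
  (6) {heat, hot, idle, key}: 2 true — at least one ✓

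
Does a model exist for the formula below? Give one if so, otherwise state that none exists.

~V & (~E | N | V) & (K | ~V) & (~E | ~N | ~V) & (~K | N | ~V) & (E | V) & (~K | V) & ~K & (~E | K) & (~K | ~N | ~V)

Case K = True:
  Clause (~K) is falsified — contradiction.
Case K = False:
  (~V) forces V = False.
  (E | V) forces E = True.
  Clause (~E | K) is falsified — contradiction.
Both cases fail, so the formula is unsatisfiable.

The formula is unsatisfiable.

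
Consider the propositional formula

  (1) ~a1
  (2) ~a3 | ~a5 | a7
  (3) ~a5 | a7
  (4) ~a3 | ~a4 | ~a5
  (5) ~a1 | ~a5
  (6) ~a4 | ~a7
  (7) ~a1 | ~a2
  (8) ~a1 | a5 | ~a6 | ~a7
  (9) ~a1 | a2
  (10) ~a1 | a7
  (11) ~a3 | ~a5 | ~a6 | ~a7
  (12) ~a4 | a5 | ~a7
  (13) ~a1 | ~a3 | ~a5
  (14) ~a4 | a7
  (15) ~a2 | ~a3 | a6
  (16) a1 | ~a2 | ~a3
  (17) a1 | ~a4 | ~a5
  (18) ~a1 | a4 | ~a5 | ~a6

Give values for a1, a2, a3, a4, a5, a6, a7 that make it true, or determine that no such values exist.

Unit clause (~a1) forces a1 = False.
Set a2 = False.
Set a3 = True.
Try a4 = True:
  (~a3 | ~a4 | ~a5) forces a5 = False.
  (~a4 | ~a7) forces a7 = False.
  clause (~a4 | a7) is falsified — backtrack.
So a4 = False.
Set a5 = True.
  then (~a3 | ~a5 | a7) forces a7 = True.
  then (~a3 | ~a5 | ~a6 | ~a7) forces a6 = False.
All clauses satisfied.

a1: False, a2: False, a3: True, a4: False, a5: True, a6: False, a7: True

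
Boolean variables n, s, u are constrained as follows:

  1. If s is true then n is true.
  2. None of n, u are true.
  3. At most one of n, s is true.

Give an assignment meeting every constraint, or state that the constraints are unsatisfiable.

n: False, s: False, u: False

  (1) s=F ⇒ n: vacuous ✓
  (2) {n, u}: 0 true — none ✓
  (3) {n, s}: 0 true — at most one ✓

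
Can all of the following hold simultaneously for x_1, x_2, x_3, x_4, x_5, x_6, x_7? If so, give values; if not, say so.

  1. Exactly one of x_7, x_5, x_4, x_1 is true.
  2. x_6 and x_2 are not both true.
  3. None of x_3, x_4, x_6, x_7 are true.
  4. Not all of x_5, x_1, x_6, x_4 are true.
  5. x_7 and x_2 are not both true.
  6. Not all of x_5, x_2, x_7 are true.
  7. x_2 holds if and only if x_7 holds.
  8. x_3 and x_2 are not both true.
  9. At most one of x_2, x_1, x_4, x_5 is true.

x_1: False; x_2: False; x_3: False; x_4: False; x_5: True; x_6: False; x_7: False

  (1) {x_7, x_5, x_4, x_1}: 1 true — exactly one ✓
  (2) x_6=F, x_2=F — not both ✓
  (3) {x_3, x_4, x_6, x_7}: 0 true — none ✓
  (4) {x_5, x_1, x_6, x_4}: 1/4 true — not all ✓
  (5) x_7=F, x_2=F — not both ✓
  (6) {x_5, x_2, x_7}: 1/3 true — not all ✓
  (7) x_2=F, x_7=F — same ✓
  (8) x_3=F, x_2=F — not both ✓
  (9) {x_2, x_1, x_4, x_5}: 1 true — at most one ✓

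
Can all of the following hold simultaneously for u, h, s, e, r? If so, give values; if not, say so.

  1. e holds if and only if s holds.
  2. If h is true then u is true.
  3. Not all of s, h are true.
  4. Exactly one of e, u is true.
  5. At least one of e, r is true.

u = False; h = False; s = True; e = True; r = True

  (1) e=T, s=T — same ✓
  (2) h=F ⇒ u: vacuous ✓
  (3) {s, h}: 1/2 true — not all ✓
  (4) {e, u}: 1 true — exactly one ✓
  (5) {e, r}: 2 true — at least one ✓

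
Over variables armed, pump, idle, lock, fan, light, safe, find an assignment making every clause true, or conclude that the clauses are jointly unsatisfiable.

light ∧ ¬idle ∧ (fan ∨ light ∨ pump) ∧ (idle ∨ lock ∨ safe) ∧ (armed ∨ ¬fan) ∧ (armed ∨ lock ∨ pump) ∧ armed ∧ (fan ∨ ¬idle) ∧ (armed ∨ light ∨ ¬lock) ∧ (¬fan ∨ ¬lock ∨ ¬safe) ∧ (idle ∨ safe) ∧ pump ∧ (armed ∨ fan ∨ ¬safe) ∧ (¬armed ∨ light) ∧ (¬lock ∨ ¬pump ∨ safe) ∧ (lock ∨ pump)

Unit clause (light) forces light = True.
Unit clause (¬idle) forces idle = False.
Unit clause (armed) forces armed = True.
In (idle ∨ safe) only safe is left, so safe = True.
Unit clause (pump) forces pump = True.
Set lock = True.
  then (¬fan ∨ ¬lock ∨ ¬safe) forces fan = False.
All clauses satisfied.

armed=T, pump=T, idle=F, lock=T, fan=F, light=T, safe=T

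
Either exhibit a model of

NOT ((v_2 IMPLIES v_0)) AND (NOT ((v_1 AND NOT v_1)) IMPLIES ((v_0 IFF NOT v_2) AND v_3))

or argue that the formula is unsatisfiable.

v_0=F; v_1=F; v_2=T; v_3=T

  NOT ((v_2 IMPLIES v_0)) = True
    v_2 IMPLIES v_0 = False
  NOT ((v_1 AND NOT v_1)) IMPLIES ((v_0 IFF NOT v_2) AND v_3) = True
    NOT ((v_1 AND NOT v_1)) = True
      v_1 AND NOT v_1 = False
        NOT v_1 = True
    (v_0 IFF NOT v_2) AND v_3 = True
      v_0 IFF NOT v_2 = True
        NOT v_2 = False
Both conjuncts True, so the formula holds.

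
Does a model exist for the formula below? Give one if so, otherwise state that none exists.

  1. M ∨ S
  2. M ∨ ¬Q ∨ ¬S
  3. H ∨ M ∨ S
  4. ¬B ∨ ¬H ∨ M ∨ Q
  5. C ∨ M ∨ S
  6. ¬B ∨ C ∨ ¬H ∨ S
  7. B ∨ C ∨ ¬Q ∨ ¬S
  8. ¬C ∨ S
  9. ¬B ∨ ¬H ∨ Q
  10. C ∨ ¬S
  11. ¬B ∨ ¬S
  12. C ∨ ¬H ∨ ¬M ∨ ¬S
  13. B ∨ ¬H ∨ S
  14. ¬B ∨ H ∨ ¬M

Set C = False.
  then (C ∨ ¬S) forces S = False.
  then (M ∨ S) forces M = True.
Try B = True:
  (¬B ∨ C ∨ ¬H ∨ S) forces H = False.
  clause (¬B ∨ H ∨ ¬M) is falsified — backtrack.
So B = False.
  then (B ∨ ¬H ∨ S) forces H = False.
Set Q = True.
All clauses satisfied.

C = False, S = False, M = True, B = False, H = False, Q = True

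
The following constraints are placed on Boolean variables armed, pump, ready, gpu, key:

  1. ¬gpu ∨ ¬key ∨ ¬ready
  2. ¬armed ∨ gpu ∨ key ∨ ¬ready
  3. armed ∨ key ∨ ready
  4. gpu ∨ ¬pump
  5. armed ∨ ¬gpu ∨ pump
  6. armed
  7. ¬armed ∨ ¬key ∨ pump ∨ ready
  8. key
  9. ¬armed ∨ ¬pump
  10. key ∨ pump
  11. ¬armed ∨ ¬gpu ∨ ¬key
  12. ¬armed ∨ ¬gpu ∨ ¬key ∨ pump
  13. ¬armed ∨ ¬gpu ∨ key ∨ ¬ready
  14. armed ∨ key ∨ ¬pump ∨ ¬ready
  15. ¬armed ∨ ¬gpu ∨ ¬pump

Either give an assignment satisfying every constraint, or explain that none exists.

Unit clause (armed) forces armed = True.
Unit clause (key) forces key = True.
In (¬armed ∨ ¬pump) only ¬pump is left, so pump = False.
In (¬armed ∨ ¬gpu ∨ ¬key) only ¬gpu is left, so gpu = False.
In (¬armed ∨ ¬key ∨ pump ∨ ready) only ready is left, so ready = True.
All clauses satisfied.

armed = True, pump = False, ready = True, gpu = False, key = True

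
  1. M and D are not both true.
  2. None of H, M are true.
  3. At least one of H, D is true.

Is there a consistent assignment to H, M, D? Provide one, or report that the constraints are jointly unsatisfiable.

H: False, M: False, D: True

  (1) M=F, D=T — not both ✓
  (2) {H, M}: 0 true — none ✓
  (3) {H, D}: 1 true — at least one ✓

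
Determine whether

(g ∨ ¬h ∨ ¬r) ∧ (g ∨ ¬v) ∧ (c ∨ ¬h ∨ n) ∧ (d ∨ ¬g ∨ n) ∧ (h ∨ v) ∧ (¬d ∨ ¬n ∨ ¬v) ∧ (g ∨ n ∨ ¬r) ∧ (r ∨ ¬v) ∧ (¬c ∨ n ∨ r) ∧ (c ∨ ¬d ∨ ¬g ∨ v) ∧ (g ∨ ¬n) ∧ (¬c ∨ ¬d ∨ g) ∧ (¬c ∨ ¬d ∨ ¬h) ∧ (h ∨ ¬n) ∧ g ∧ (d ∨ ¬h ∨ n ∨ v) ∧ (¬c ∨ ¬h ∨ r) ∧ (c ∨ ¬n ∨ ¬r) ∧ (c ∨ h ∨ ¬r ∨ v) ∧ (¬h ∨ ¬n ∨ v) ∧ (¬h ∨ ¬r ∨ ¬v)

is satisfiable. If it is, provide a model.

r=T; g=T; n=F; v=T; c=T; h=F; d=T

Unit clause (g) forces g = True.
Set r = True.
Set n = False.
  then (d ∨ ¬g ∨ n) forces d = True.
Set v = True.
  then (¬h ∨ ¬r ∨ ¬v) forces h = False.
Set c = True.
All clauses satisfied.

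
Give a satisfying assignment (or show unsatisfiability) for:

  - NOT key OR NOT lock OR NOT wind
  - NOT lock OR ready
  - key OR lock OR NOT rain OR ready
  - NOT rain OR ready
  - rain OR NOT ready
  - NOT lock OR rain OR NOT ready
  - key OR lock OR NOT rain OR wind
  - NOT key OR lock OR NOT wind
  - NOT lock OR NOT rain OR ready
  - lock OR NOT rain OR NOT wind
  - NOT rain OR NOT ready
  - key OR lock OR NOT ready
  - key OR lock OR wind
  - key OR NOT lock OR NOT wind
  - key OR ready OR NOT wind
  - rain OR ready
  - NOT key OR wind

Case rain = True:
  (NOT rain OR ready) forces ready = True.
  Clause (NOT rain OR NOT ready) is falsified — contradiction.
Case rain = False:
  (rain OR NOT ready) forces ready = False.
  Clause (rain OR ready) is falsified — contradiction.
Both cases fail, so the formula is unsatisfiable.

No satisfying assignment exists.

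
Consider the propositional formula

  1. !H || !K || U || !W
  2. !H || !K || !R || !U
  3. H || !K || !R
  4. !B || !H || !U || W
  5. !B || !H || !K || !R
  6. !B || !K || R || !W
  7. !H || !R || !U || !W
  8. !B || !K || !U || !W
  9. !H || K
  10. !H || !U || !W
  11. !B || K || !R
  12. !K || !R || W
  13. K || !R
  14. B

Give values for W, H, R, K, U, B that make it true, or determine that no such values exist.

Unit clause (B) forces B = True.
Set W = False.
Set H = False.
Try R = True:
  (H || !K || !R) forces K = False.
  clause (!B || K || !R) is falsified — backtrack.
So R = False.
Set K = False.
Set U = False.
All clauses satisfied.

W=F; H=F; R=F; K=F; U=F; B=T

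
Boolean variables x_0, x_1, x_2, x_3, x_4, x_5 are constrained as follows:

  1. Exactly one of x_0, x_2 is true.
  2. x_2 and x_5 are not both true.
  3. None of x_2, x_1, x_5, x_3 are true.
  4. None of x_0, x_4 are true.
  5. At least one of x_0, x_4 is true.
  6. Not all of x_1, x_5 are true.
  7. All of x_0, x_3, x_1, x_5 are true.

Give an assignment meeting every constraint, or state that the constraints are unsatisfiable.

Case x_0 = True:
  Constraint (4) is violated (x_0=T) — contradiction.
Case x_0 = False:
  Constraint (7) is violated (x_0=F) — contradiction.
Both cases fail — unsatisfiable.

Unsatisfiable — no assignment works.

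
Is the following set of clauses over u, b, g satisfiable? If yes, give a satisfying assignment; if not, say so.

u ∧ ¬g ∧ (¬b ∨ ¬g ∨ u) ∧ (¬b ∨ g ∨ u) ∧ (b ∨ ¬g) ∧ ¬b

u: True, b: False, g: False

Unit clause (u) forces u = True.
Unit clause (¬g) forces g = False.
Unit clause (¬b) forces b = False.
Check each clause:
  (u): u holds.
  (¬g): ¬g holds.
  (¬b ∨ ¬g ∨ u): ¬b holds.
  (¬b ∨ g ∨ u): ¬b holds.
  (b ∨ ¬g): ¬g holds.
  (¬b): ¬b holds.
All clauses satisfied.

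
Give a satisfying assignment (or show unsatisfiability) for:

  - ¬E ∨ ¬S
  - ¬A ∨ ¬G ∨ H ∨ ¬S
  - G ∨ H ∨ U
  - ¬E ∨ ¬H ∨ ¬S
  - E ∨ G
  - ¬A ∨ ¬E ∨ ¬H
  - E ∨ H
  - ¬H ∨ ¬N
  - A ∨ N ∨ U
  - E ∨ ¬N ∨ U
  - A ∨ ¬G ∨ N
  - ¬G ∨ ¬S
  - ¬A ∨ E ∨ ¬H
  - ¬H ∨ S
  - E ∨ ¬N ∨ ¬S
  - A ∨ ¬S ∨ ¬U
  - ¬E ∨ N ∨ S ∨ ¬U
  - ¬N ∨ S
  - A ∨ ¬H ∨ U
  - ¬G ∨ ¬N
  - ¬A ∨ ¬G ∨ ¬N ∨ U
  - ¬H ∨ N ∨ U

Try H = True:
  (¬H ∨ ¬N) forces N = False.
  (¬H ∨ S) forces S = True.
  (¬E ∨ ¬S) forces E = False.
  (E ∨ G) forces G = True.
  clause (¬G ∨ ¬S) is falsified — backtrack.
So H = False.
  then (E ∨ H) forces E = True.
  then (¬E ∨ ¬S) forces S = False.
  then (¬N ∨ S) forces N = False.
  then (¬E ∨ N ∨ S ∨ ¬U) forces U = False.
  then (G ∨ H ∨ U) forces G = True.
  then (A ∨ N ∨ U) forces A = True.
All clauses satisfied.

H: False, G: True, U: False, S: False, A: True, N: False, E: True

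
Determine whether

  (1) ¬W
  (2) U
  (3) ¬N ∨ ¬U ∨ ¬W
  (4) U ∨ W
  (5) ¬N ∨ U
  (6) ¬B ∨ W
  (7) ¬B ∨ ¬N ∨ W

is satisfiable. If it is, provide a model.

Unit clause (¬W) forces W = False.
Unit clause (U) forces U = True.
In (¬B ∨ W) only ¬B is left, so B = False.
Set N = False.
Check each clause:
  (¬W): ¬W holds.
  (U): U holds.
  (¬N ∨ ¬U ∨ ¬W): ¬N holds.
  (U ∨ W): U holds.
  (¬N ∨ U): ¬N holds.
  (¬B ∨ W): ¬B holds.
  (¬B ∨ ¬N ∨ W): ¬B holds.
All clauses satisfied.

N=F, W=F, U=T, B=F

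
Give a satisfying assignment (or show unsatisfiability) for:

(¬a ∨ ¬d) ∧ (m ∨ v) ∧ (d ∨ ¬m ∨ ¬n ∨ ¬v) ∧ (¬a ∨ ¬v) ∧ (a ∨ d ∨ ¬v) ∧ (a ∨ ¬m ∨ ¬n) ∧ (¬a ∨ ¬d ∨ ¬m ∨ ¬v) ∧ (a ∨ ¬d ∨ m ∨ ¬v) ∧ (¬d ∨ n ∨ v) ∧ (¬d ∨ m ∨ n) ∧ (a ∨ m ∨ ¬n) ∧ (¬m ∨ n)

Set d = False.
Try v = True:
  (¬a ∨ ¬v) forces a = False.
  clause (a ∨ d ∨ ¬v) is falsified — backtrack.
So v = False.
  then (m ∨ v) forces m = True.
  then (¬m ∨ n) forces n = True.
  then (a ∨ ¬m ∨ ¬n) forces a = True.
All clauses satisfied.

d = False, v = False, m = True, n = True, a = True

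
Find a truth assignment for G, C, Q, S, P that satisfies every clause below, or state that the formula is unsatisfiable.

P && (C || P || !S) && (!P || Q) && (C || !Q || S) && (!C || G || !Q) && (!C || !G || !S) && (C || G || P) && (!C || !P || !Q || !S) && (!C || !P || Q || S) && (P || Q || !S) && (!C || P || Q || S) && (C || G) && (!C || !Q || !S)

G = True, C = False, Q = True, S = True, P = True

Unit clause (P) forces P = True.
In (!P || Q) only Q is left, so Q = True.
Try G = False:
  (!C || G || !Q) forces C = False.
  clause (C || G) is falsified — backtrack.
So G = True.
Set C = False.
  then (C || !Q || S) forces S = True.
All clauses satisfied.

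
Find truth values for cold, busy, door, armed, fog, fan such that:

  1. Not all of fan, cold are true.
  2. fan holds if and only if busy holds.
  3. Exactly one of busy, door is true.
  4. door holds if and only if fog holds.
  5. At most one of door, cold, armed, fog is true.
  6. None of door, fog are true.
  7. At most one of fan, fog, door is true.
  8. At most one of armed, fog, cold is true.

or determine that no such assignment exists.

cold: False, busy: True, door: False, armed: True, fog: False, fan: True

  (1) {fan, cold}: 1/2 true — not all ✓
  (2) fan=T, busy=T — same ✓
  (3) {busy, door}: 1 true — exactly one ✓
  (4) door=F, fog=F — same ✓
  (5) {door, cold, armed, fog}: 1 true — at most one ✓
  (6) {door, fog}: 0 true — none ✓
  (7) {fan, fog, door}: 1 true — at most one ✓
  (8) {armed, fog, cold}: 1 true — at most one ✓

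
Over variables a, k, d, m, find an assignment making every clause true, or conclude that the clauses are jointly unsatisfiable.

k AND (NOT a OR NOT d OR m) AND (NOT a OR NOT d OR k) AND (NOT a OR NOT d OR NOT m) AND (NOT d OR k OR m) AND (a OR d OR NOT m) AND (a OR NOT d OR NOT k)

Unit clause (k) forces k = True.
Set a = False.
  then (a OR NOT d OR NOT k) forces d = False.
  then (a OR d OR NOT m) forces m = False.
All clauses satisfied.

a=F, k=T, d=F, m=F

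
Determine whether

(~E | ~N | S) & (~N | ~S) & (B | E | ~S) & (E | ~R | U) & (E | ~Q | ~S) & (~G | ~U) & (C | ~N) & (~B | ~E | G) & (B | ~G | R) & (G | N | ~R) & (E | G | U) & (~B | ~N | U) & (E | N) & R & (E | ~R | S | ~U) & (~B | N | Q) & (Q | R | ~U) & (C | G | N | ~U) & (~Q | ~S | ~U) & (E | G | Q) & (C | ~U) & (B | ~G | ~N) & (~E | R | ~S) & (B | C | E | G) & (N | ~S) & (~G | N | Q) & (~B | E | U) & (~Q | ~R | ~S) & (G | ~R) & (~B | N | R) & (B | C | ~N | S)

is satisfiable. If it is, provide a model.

U: False, C: False, N: False, E: True, R: True, G: True, B: False, Q: True, S: False

Unit clause (R) forces R = True.
In (G | ~R) only G is left, so G = True.
In (~G | ~U) only ~U is left, so U = False.
In (E | ~R | U) only E is left, so E = True.
Set C = False.
  then (C | ~N) forces N = False.
  then (N | ~S) forces S = False.
  then (~G | N | Q) forces Q = True.
Set B = False.
All clauses satisfied.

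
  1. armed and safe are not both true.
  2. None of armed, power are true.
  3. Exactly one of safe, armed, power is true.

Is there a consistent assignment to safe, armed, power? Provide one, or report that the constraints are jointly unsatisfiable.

safe = True; armed = False; power = False

  (1) armed=F, safe=T — not both ✓
  (2) {armed, power}: 0 true — none ✓
  (3) {safe, armed, power}: 1 true — exactly one ✓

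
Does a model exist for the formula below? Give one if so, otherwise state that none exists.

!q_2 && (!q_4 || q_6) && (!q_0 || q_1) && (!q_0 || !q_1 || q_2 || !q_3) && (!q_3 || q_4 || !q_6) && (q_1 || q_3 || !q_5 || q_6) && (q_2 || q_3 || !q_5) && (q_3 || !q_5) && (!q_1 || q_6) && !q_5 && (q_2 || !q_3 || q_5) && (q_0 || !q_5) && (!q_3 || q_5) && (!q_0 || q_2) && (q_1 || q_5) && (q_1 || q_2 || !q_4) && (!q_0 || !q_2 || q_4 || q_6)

q_0 = False, q_1 = True, q_2 = False, q_3 = False, q_4 = True, q_5 = False, q_6 = True

Unit clause (!q_2) forces q_2 = False.
Unit clause (!q_5) forces q_5 = False.
In (q_2 || !q_3 || q_5) only !q_3 is left, so q_3 = False.
In (!q_0 || q_2) only !q_0 is left, so q_0 = False.
In (q_1 || q_5) only q_1 is left, so q_1 = True.
In (!q_1 || q_6) only q_6 is left, so q_6 = True.
Set q_4 = True.
All clauses satisfied.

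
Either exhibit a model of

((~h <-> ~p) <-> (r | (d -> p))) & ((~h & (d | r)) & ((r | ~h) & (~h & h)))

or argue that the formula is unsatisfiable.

UNSATISFIABLE

Case h = True: the conjunct ~h is False.
Case h = False: the conjunct h is False.
Both cases fail — unsatisfiable.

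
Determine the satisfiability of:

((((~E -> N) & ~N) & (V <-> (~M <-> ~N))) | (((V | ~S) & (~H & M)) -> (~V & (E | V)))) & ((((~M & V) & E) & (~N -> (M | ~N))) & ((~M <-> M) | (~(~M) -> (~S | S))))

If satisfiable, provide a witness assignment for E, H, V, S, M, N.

E=T, H=F, V=T, S=F, M=F, N=F

  (((~E -> N) & ~N) & (V <-> (~M <-> ~N))) | (((V | ~S) & (~H & M)) -> (~V & (E | V))) = True
    ((~E -> N) & ~N) & (V <-> (~M <-> ~N)) = True
      (~E -> N) & ~N = True
        ~E -> N = True
          ~E = False
        ~N = True
      V <-> (~M <-> ~N) = True
        ~M <-> ~N = True
          ~M = True
          ~N = True
    ((V | ~S) & (~H & M)) -> (~V & (E | V)) = True
      (V | ~S) & (~H & M) = False
        V | ~S = True
          ~S = True
        ~H & M = False
          ~H = True
      ~V & (E | V) = False
        ~V = False
        E | V = True
  (((~M & V) & E) & (~N -> (M | ~N))) & ((~M <-> M) | (~(~M) -> (~S | S))) = True
    ((~M & V) & E) & (~N -> (M | ~N)) = True
      (~M & V) & E = True
        ~M & V = True
          ~M = True
      ~N -> (M | ~N) = True
        ~N = True
        M | ~N = True
          ~N = True
    (~M <-> M) | (~(~M) -> (~S | S)) = True
      ~M <-> M = False
        ~M = True
      ~(~M) -> (~S | S) = True
        ~(~M) = False
          ~M = True
        ~S | S = True
          ~S = True
Both conjuncts True, so the formula holds.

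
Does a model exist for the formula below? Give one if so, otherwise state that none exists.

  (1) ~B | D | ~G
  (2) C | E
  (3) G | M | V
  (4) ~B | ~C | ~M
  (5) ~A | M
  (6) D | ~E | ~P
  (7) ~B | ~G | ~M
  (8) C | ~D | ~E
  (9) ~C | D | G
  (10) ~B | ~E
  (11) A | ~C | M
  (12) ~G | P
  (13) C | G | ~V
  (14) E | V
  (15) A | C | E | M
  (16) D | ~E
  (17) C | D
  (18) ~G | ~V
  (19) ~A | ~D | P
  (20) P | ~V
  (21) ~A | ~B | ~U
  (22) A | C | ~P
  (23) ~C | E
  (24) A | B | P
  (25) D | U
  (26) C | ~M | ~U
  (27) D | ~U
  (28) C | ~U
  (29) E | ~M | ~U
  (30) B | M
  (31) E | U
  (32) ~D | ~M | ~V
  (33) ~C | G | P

Try B = True:
  (~B | ~E) forces E = False.
  (C | E) forces C = True.
  clause (~C | E) is falsified — backtrack.
So B = False.
  then (B | M) forces M = True.
Try C = False:
  (C | E) forces E = True.
  (C | ~D | ~E) forces D = False.
  clause (D | ~E) is falsified — backtrack.
So C = True.
  then (~C | E) forces E = True.
  then (D | ~E) forces D = True.
  then (~D | ~M | ~V) forces V = False.
Set U = True.
Set P = True.
Set A = False.
Set G = True.
All clauses satisfied.

B = False; C = True; U = True; D = True; V = False; P = True; A = False; E = True; G = True; M = True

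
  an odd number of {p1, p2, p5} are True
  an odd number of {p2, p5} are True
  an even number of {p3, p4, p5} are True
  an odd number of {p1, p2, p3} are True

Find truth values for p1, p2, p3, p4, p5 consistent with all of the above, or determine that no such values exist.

p1 = False, p2 = True, p3 = False, p4 = False, p5 = False

{p1, p2, p5}: 1 true → odd ✓
{p2, p5}: 1 true → odd ✓
{p3, p4, p5}: 0 true → even ✓
{p1, p2, p3}: 1 true → odd ✓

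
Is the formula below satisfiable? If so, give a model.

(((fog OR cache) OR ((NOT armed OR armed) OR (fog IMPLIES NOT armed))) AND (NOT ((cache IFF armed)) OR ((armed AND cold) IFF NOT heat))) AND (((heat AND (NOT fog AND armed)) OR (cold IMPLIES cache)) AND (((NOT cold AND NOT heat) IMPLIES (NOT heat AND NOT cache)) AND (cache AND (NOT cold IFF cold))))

The formula is unsatisfiable.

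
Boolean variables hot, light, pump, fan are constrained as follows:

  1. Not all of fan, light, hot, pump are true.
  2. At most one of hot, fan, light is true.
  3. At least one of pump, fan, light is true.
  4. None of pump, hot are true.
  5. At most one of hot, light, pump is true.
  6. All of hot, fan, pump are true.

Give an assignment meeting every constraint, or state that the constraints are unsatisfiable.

Case hot = True:
  Constraint (4) is violated (hot=T) — contradiction.
Case hot = False:
  Constraint (6) is violated (hot=F) — contradiction.
Both cases fail — unsatisfiable.

Unsatisfiable — no assignment works.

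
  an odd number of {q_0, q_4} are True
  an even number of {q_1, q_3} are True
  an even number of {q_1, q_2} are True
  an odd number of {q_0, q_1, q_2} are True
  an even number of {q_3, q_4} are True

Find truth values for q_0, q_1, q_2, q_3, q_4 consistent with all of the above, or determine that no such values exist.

q_0 = True, q_1 = False, q_2 = False, q_3 = False, q_4 = False

{q_0, q_4}: 1 true → odd ✓
{q_1, q_3}: 0 true → even ✓
{q_1, q_2}: 0 true → even ✓
{q_0, q_1, q_2}: 1 true → odd ✓
{q_3, q_4}: 0 true → even ✓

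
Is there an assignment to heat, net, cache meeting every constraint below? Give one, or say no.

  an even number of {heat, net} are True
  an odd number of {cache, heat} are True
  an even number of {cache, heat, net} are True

heat = True; net = True; cache = False

{heat, net}: 2 true → even ✓
{cache, heat}: 1 true → odd ✓
{cache, heat, net}: 2 true → even ✓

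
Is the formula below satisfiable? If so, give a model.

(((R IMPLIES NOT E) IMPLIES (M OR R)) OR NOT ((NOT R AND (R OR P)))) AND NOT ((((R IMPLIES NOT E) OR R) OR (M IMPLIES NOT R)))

The conjunct NOT ((((R IMPLIES NOT E) OR R) OR (M IMPLIES NOT R))) is unsatisfiable on its own:
  R=F, M=F, E=F: evaluates to False.
  R=F, M=F, E=T: evaluates to False.
  R=F, M=T, E=F: evaluates to False.
  R=F, M=T, E=T: evaluates to False.
  R=T, M=F, E=F: evaluates to False.
  R=T, M=F, E=T: evaluates to False.
  R=T, M=T, E=F: evaluates to False.
  R=T, M=T, E=T: evaluates to False.
So the whole conjunction is unsatisfiable.

UNSATISFIABLE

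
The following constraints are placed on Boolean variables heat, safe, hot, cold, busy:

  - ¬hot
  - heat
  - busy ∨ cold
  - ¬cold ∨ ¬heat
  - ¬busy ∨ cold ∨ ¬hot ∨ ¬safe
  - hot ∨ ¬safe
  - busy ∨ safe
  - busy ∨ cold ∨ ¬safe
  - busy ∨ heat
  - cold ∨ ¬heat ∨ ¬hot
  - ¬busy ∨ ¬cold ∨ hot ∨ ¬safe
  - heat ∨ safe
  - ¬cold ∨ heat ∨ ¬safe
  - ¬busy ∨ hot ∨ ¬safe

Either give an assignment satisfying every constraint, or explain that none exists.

Unit clause (¬hot) forces hot = False.
Unit clause (heat) forces heat = True.
In (¬cold ∨ ¬heat) only ¬cold is left, so cold = False.
In (hot ∨ ¬safe) only ¬safe is left, so safe = False.
In (busy ∨ safe) only busy is left, so busy = True.
All clauses satisfied.

heat: True; safe: False; hot: False; cold: False; busy: True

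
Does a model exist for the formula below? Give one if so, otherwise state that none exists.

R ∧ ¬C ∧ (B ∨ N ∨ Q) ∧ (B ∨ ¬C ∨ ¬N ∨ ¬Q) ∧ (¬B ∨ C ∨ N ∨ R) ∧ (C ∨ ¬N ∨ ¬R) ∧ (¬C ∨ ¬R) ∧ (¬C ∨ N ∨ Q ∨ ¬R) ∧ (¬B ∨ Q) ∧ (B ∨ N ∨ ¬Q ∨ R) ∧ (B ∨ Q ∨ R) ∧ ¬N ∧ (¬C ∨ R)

N=F, R=T, B=F, Q=T, C=F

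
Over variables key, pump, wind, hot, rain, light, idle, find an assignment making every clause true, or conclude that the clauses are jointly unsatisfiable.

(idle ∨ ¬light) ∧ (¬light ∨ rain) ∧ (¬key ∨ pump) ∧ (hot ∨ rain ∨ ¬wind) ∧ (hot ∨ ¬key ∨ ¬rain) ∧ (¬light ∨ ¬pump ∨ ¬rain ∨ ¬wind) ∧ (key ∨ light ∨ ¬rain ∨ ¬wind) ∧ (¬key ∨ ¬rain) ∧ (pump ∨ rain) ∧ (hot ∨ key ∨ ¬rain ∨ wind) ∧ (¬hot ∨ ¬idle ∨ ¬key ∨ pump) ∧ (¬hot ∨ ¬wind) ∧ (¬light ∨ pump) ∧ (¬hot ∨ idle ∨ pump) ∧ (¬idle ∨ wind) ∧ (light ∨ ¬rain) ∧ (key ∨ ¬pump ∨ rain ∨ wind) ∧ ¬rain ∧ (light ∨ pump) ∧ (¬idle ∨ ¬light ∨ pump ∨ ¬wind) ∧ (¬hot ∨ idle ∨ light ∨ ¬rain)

key = True, pump = True, wind = False, hot = False, rain = False, light = False, idle = False

Unit clause (¬rain) forces rain = False.
In (¬light ∨ rain) only ¬light is left, so light = False.
In (pump ∨ rain) only pump is left, so pump = True.
Try key = False:
  (key ∨ ¬pump ∨ rain ∨ wind) forces wind = True.
  (hot ∨ rain ∨ ¬wind) forces hot = True.
  clause (¬hot ∨ ¬wind) is falsified — backtrack.
So key = True.
Set wind = False.
  then (¬idle ∨ wind) forces idle = False.
Set hot = False.
All clauses satisfied.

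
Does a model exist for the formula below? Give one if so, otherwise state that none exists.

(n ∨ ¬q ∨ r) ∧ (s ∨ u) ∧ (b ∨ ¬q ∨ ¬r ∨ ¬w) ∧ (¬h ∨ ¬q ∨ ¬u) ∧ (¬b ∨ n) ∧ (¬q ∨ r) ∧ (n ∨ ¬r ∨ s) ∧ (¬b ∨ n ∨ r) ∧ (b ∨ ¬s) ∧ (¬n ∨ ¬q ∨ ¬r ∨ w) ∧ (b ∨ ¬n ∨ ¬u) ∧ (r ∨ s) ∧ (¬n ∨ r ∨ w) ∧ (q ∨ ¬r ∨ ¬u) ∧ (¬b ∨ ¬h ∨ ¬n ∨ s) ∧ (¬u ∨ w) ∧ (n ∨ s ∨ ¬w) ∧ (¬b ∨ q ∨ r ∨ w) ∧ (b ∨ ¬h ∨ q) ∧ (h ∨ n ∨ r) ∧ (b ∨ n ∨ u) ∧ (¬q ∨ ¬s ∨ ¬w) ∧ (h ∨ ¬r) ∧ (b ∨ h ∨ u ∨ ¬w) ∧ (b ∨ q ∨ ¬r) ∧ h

Unit clause (h) forces h = True.
Set r = False.
  then (¬q ∨ r) forces q = False.
  then (r ∨ s) forces s = True.
  then (b ∨ ¬h ∨ q) forces b = True.
  then (¬b ∨ n) forces n = True.
  then (¬n ∨ r ∨ w) forces w = True.
Set u = True.
All clauses satisfied.

r = False, w = True, q = False, n = True, h = True, b = True, u = True, s = True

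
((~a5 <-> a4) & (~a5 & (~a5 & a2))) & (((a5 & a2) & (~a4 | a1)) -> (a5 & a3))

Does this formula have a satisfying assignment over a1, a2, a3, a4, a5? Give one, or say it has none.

a1=F; a2=T; a3=F; a4=T; a5=F

  (~a5 <-> a4) & (~a5 & (~a5 & a2)) = True
    ~a5 <-> a4 = True
      ~a5 = True
    ~a5 & (~a5 & a2) = True
      ~a5 = True
      ~a5 & a2 = True
        ~a5 = True
  ((a5 & a2) & (~a4 | a1)) -> (a5 & a3) = True
    (a5 & a2) & (~a4 | a1) = False
      a5 & a2 = False
      ~a4 | a1 = False
        ~a4 = False
    a5 & a3 = False
Both conjuncts True, so the formula holds.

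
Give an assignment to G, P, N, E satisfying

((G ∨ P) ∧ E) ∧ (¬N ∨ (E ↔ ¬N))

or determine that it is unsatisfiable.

G=T, P=T, N=F, E=T

  (G ∨ P) ∧ E = True
    G ∨ P = True
  ¬N ∨ (E ↔ ¬N) = True
    ¬N = True
    E ↔ ¬N = True
      ¬N = True
Both conjuncts True, so the formula holds.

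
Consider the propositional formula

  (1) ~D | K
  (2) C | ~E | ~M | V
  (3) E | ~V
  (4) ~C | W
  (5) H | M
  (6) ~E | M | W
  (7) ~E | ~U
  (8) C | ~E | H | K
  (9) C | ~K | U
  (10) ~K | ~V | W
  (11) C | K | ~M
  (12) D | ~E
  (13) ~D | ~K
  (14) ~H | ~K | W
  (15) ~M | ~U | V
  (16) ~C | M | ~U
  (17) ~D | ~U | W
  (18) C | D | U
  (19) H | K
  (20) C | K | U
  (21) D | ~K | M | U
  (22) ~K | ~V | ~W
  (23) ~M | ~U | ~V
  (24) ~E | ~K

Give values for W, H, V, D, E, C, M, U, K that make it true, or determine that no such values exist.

Set W = True.
Set H = True.
Try V = True:
  (E | ~V) forces E = True.
  (~E | ~U) forces U = False.
  (D | ~E) forces D = True.
  (~D | K) forces K = True.
  clause (~D | ~K) is falsified — backtrack.
So V = False.
Set D = False.
  then (D | ~E) forces E = False.
Set C = True.
Set M = True.
  then (~M | ~U | V) forces U = False.
Set K = True.
All clauses satisfied.

W=T, H=T, V=F, D=F, E=F, C=T, M=T, U=F, K=T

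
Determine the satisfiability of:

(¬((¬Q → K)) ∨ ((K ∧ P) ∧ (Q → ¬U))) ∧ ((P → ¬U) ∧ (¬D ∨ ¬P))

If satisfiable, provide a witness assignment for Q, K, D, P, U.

Q = False; K = True; D = False; P = True; U = False

  ¬((¬Q → K)) ∨ ((K ∧ P) ∧ (Q → ¬U)) = True
    ¬((¬Q → K)) = False
      ¬Q → K = True
        ¬Q = True
    (K ∧ P) ∧ (Q → ¬U) = True
      K ∧ P = True
      Q → ¬U = True
        ¬U = True
  (P → ¬U) ∧ (¬D ∨ ¬P) = True
    P → ¬U = True
      ¬U = True
    ¬D ∨ ¬P = True
      ¬D = True
      ¬P = False
Both conjuncts True, so the formula holds.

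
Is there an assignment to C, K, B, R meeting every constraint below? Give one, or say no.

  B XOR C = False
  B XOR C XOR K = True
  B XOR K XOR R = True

C = True, K = True, B = True, R = True

B XOR C = T XOR T = False ✓
B XOR C XOR K = T XOR T XOR T = True ✓
B XOR K XOR R = T XOR T XOR T = True ✓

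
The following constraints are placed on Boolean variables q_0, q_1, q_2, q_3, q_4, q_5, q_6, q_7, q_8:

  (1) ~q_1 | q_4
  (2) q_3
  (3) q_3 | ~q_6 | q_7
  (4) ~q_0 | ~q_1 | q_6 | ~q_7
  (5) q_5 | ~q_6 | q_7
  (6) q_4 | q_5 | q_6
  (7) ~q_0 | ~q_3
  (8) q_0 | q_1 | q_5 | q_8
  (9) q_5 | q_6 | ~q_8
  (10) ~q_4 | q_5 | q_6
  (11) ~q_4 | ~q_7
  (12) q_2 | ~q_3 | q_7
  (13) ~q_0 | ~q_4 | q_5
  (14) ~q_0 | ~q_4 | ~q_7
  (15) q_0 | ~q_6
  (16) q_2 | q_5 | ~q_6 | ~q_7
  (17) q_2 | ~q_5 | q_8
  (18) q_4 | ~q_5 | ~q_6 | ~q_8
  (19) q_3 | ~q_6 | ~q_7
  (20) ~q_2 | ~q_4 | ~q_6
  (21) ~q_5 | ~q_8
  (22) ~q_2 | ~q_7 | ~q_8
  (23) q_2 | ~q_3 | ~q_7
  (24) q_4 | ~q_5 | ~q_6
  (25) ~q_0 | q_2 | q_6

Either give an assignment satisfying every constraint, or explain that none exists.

Unit clause (q_3) forces q_3 = True.
In (~q_0 | ~q_3) only ~q_0 is left, so q_0 = False.
In (q_0 | ~q_6) only ~q_6 is left, so q_6 = False.
Set q_1 = False.
Try q_2 = False:
  (q_2 | ~q_3 | q_7) forces q_7 = True.
  clause (q_2 | ~q_3 | ~q_7) is falsified — backtrack.
So q_2 = True.
Set q_4 = False.
  then (q_4 | q_5 | q_6) forces q_5 = True.
  then (~q_5 | ~q_8) forces q_8 = False.
Set q_7 = True.
All clauses satisfied.

q_0: False, q_1: False, q_2: True, q_3: True, q_4: False, q_5: True, q_6: False, q_7: True, q_8: False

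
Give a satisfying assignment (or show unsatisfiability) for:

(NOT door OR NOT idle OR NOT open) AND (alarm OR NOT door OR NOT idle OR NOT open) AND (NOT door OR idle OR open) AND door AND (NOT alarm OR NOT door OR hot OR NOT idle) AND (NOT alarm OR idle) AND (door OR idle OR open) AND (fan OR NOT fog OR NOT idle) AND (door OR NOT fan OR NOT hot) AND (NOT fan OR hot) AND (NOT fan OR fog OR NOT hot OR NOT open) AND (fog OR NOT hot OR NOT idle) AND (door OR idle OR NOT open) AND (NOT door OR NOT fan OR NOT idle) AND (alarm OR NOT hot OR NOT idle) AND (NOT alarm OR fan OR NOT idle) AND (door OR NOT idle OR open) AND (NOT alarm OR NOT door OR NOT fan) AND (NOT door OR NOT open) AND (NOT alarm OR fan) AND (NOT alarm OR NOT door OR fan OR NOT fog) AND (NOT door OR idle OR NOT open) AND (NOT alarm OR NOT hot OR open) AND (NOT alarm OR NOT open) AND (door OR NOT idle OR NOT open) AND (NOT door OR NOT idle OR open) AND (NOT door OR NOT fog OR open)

Case door = True:
  (NOT door OR NOT open) forces open = False.
  (NOT door OR idle OR open) forces idle = True.
  Clause (NOT door OR NOT idle OR open) is falsified — contradiction.
Case door = False:
  Clause (door) is falsified — contradiction.
Both cases fail, so the formula is unsatisfiable.

UNSATISFIABLE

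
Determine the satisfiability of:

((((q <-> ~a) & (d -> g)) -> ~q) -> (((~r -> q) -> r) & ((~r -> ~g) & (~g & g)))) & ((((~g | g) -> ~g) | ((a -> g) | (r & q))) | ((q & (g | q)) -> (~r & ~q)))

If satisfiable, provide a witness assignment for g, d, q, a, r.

g: False; d: False; q: True; a: False; r: True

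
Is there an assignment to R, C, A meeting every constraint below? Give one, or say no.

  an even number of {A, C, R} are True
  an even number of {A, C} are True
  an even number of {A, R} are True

R = False, C = False, A = False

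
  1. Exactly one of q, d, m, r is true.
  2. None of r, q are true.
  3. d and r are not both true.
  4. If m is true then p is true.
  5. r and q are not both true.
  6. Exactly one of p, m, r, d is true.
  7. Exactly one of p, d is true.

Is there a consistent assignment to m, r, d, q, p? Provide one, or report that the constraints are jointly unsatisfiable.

m: False, r: False, d: True, q: False, p: False

  (1) {q, d, m, r}: 1 true — exactly one ✓
  (2) {r, q}: 0 true — none ✓
  (3) d=T, r=F — not both ✓
  (4) m=F ⇒ p: vacuous ✓
  (5) r=F, q=F — not both ✓
  (6) {p, m, r, d}: 1 true — exactly one ✓
  (7) {p, d}: 1 true — exactly one ✓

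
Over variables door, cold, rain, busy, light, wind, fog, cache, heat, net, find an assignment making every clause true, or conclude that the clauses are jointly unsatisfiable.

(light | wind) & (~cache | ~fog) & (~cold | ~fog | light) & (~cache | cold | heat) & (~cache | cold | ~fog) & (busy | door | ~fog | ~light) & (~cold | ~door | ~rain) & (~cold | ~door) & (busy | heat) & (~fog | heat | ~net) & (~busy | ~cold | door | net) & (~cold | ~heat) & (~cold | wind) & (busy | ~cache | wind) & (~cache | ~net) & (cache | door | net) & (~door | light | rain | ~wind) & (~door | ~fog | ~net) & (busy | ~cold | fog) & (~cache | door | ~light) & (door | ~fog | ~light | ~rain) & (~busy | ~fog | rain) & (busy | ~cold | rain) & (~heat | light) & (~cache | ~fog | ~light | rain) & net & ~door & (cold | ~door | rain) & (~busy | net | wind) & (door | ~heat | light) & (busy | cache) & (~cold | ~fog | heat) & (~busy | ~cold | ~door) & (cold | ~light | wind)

Unit clause (net) forces net = True.
Unit clause (~door) forces door = False.
In (~cache | ~net) only ~cache is left, so cache = False.
In (busy | cache) only busy is left, so busy = True.
Set cold = False.
Set rain = True.
Set light = True.
  then (door | ~fog | ~light | ~rain) forces fog = False.
  then (cold | ~light | wind) forces wind = True.
Set heat = True.
All clauses satisfied.

door = False, cold = False, rain = True, busy = True, light = True, wind = True, fog = False, cache = False, heat = True, net = True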